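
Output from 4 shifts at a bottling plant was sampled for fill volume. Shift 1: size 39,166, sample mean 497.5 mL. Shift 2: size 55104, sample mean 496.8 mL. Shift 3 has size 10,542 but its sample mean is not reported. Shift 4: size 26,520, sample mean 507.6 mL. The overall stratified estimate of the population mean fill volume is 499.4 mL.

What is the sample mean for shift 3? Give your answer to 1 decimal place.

499.4

Σ Nₕx̄ₕ = N·μ, so 10542·x̄_3 = 131332·499.4 − (39166·497.5 + 55104·496.8 + 26520·507.6).
= 65587200.8 − 60322304.2 = 5264896.6.
x̄_3 = 5264896.6 / 10542 = 499.421... → 499.4.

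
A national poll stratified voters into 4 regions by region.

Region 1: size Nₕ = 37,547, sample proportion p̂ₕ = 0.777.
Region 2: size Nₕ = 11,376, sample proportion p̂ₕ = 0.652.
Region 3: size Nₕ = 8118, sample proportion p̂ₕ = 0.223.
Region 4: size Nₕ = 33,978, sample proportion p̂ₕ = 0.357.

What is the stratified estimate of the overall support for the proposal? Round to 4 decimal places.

0.5552

N = 37547 + 11376 + 8118 + 33978 = 91019.
Overall proportion = Σ (Nₕ/N)·p̂ₕ.
Σ Nₕp̂ₕ = 29174.019 + 7417.152 + 1810.314 + 12130.146 = 50531.631.
50531.631 / 91019 = 0.555177... → 0.5552.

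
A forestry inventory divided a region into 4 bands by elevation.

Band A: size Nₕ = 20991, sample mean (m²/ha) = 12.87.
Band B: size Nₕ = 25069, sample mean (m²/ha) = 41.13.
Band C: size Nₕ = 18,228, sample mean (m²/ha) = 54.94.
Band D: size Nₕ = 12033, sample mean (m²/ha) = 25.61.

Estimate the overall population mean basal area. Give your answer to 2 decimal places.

34.21

N = 76321; weights Wₕ = Nₕ/N = (0.2750, 0.3285, 0.2388, 0.1577).
x̄_st = Σ Wₕ·x̄ₕ = 0.2750·12.87 + 0.3285·41.13 + 0.2388·54.94 + 0.1577·25.61 ≈ 34.2088...
→ 34.21.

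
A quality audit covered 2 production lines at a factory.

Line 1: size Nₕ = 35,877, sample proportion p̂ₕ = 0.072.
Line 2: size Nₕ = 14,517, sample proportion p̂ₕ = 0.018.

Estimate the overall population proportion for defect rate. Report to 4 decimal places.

Wₕ = Nₕ/N with N = 50394: 0.7119, 0.2881.
p̂_st = 0.7119·0.072 + 0.2881·0.018 ≈ 0.056444... → 0.0564.

0.0564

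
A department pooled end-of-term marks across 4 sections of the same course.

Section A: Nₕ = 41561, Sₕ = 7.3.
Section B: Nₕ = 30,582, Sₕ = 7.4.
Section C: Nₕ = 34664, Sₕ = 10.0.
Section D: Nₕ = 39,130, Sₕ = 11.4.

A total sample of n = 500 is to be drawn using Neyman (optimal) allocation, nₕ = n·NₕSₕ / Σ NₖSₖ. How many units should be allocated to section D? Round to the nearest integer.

Σ NₕSₕ = 41561·7.3 + 30582·7.4 + 34664·10.0 + 39130·11.4 = 1322424.1.
Share for D: 446082/1322424.1 = 0.33732.
n_D = 500 × 0.33732 = 168.661... → 169.

169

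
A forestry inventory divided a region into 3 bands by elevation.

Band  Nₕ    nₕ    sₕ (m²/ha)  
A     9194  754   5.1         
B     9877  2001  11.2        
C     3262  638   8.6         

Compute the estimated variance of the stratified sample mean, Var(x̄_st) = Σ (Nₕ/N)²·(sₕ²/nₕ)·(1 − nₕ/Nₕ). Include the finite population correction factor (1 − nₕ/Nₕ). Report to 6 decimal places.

0.017134

N = 22333. Term for each stratum: Wₕ²sₕ²/nₕ·(1−nₕ/Nₕ).
Var(x̄_st) = 0.005366879 + 0.009777450 + 0.001989436 = 0.017133764 → 0.017134.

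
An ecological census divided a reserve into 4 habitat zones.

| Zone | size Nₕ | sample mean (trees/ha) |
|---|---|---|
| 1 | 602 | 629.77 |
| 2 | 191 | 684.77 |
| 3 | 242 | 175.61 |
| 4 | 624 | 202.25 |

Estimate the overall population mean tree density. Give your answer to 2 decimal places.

409.05

N = 602 + 191 + 242 + 624 = 1659.
The stratified mean weights each stratum mean by its population share Nₕ/N.
Σ Nₕx̄ₕ = 602·629.77 + 191·684.77 + 242·175.61 + 624·202.25 = 379121.54 + 130791.07 + 42497.62 + 126204 = 678614.23.
Divide by N: 678614.23 / 1659 = 409.0502... → 409.05.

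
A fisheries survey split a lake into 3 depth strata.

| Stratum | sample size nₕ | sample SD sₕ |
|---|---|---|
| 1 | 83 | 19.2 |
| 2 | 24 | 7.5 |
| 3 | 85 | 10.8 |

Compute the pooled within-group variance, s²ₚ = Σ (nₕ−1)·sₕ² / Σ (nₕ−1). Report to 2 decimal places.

1: (83−1)·19.2² = 82·368.64 = 30228.48
2: (24−1)·7.5² = 23·56.25 = 1293.75
3: (85−1)·10.8² = 84·116.64 = 9797.76
Numerator = 41319.99; denominator = Σ(nₕ−1) = 189.
s²ₚ = 41319.99/189 = 218.6243... → 218.62.

218.62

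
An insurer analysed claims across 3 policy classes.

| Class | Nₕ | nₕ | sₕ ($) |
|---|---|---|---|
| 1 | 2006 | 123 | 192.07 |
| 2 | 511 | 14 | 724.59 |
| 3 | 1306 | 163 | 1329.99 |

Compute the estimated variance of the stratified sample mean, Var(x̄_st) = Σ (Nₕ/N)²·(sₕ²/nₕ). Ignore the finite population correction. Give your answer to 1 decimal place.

2019.0

N = 3823. Term for each stratum: Wₕ²sₕ²/nₕ.
Var(x̄_st) = 82.5785 + 670.0232 + 1266.4467 = 2019.0484 → 2019.0.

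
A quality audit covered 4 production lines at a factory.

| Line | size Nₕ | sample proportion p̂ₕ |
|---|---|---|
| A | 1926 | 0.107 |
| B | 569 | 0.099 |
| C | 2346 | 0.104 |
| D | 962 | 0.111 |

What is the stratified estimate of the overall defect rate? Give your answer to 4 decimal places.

0.1057

Wₕ = Nₕ/N with N = 5803: 0.3319, 0.0981, 0.4043, 0.1658.
p̂_st = 0.3319·0.107 + 0.0981·0.099 + 0.4043·0.104 + 0.1658·0.111 ≈ 0.105666... → 0.1057.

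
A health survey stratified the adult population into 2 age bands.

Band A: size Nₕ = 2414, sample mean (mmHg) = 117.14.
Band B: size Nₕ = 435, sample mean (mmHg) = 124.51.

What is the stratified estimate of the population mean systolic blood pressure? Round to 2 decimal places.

x̄_st = (Σ Nₕx̄ₕ) / (Σ Nₕ) = (2414·117.14 + 435·124.51) / 2849
= 336937.81 / 2849 = 118.2653... → 118.27.

118.27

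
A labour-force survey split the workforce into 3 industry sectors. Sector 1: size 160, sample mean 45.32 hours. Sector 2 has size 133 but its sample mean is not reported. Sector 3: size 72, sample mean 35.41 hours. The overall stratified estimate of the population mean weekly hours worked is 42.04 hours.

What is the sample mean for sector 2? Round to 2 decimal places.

Σ Nₕx̄ₕ = N·μ, so 133·x̄_2 = 365·42.04 − (160·45.32 + 72·35.41).
= 15344.6 − 9800.72 = 5543.88.
x̄_2 = 5543.88 / 133 = 41.6833... → 41.68.

41.68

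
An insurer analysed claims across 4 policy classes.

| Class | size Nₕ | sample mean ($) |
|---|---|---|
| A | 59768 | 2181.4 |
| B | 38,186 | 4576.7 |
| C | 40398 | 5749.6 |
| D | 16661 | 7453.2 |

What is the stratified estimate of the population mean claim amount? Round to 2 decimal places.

4267.99

N = 155013; weights Wₕ = Nₕ/N = (0.3856, 0.2463, 0.2606, 0.1075).
x̄_st = Σ Wₕ·x̄ₕ = 0.3856·2181.4 + 0.2463·4576.7 + 0.2606·5749.6 + 0.1075·7453.2 ≈ 4267.9897...
→ 4267.99.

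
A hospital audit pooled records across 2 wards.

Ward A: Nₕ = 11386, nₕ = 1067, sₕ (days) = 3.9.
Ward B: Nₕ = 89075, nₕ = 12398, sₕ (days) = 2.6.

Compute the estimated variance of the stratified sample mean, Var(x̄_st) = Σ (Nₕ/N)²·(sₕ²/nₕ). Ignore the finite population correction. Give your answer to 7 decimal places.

N = 100461. Term for each stratum: Wₕ²sₕ²/nₕ.
Var(x̄_st) = 0.0001831100 + 0.0004286588 = 0.0006117688 → 0.0006118.

0.0006118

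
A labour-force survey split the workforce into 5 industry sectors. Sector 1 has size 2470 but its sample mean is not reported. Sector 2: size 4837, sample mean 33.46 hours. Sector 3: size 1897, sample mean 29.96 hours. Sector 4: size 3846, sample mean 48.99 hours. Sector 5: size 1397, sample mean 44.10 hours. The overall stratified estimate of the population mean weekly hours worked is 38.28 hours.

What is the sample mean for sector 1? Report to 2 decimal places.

34.14

N = 2470 + 4837 + 1897 + 3846 + 1397 = 14447.
Overall total = μ·N = 38.28·14447 = 553031.16.
Subtract the known strata: 4837·33.46 + 1897·29.96 + 3846·48.99 + 1397·44.10 = 468703.38.
Remaining total for sector 1: 553031.16 − 468703.38 = 84327.78.
Divide by its size: 84327.78 / 2470 = 34.1408... → 34.14.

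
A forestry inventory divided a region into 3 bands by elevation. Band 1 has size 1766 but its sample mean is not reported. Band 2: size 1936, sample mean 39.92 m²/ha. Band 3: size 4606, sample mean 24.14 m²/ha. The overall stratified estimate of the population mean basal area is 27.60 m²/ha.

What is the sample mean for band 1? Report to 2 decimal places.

23.12

N = 1766 + 1936 + 4606 = 8308.
Overall total = μ·N = 27.60·8308 = 229300.8.
Subtract the known strata: 1936·39.92 + 4606·24.14 = 188473.96.
Remaining total for band 1: 229300.8 − 188473.96 = 40826.84.
Divide by its size: 40826.84 / 1766 = 23.1183... → 23.12.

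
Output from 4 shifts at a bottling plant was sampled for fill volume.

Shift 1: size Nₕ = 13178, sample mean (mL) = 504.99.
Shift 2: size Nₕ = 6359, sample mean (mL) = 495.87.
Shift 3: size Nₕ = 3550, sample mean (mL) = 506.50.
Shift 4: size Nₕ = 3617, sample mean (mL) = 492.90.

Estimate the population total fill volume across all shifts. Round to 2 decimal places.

13388889.85

Estimate total by summing Nₕ·x̄ₕ over strata.
13178·504.99 + 6359·495.87 + 3550·506.50 + 3617·492.90 = 6654758.22 + 3153237.33 + 1798075 + 1782819.3 = 13388889.85.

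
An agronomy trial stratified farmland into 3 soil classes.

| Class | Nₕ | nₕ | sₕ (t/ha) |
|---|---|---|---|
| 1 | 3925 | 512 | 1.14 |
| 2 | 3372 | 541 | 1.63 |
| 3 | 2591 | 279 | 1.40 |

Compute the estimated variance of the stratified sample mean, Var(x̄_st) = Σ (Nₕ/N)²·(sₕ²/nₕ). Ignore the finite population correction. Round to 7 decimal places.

0.0014534

N = 9888. Term for each stratum: Wₕ²sₕ²/nₕ.
Var(x̄_st) = 0.0003999467 + 0.0005711316 + 0.0004823583 = 0.0014534366 → 0.0014534.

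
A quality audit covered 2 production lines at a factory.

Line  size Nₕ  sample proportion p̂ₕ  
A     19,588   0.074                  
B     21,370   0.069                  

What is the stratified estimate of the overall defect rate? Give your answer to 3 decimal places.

Wₕ = Nₕ/N with N = 40958: 0.4782, 0.5218.
p̂_st = 0.4782·0.074 + 0.5218·0.069 ≈ 0.07139... → 0.071.

0.071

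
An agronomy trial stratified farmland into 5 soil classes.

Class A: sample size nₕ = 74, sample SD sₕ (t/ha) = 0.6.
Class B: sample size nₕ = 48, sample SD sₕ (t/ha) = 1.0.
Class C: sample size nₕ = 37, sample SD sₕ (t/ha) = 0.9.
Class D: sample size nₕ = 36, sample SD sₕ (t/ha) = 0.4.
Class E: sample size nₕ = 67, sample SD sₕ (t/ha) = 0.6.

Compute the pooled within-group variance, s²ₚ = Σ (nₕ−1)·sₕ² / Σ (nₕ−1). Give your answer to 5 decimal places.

Degrees of freedom: 73 + 47 + 36 + 35 + 66 = 257.
Σ(nₕ−1)sₕ² = 73·0.36 + 47·1 + 36·0.81 + 35·0.16 + 66·0.36 = 131.8.
s²ₚ = 131.8 / 257 = 0.5128405... → 0.51284.

0.51284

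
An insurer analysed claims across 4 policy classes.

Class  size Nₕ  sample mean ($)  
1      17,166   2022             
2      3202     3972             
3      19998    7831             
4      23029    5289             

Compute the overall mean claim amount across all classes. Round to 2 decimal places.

N = 63395; weights Wₕ = Nₕ/N = (0.2708, 0.0505, 0.3155, 0.3633).
x̄_st = Σ Wₕ·x̄ₕ = 0.2708·2022 + 0.0505·3972 + 0.3155·7831 + 0.3633·5289 ≈ 5139.7226...
→ 5139.72.

5139.72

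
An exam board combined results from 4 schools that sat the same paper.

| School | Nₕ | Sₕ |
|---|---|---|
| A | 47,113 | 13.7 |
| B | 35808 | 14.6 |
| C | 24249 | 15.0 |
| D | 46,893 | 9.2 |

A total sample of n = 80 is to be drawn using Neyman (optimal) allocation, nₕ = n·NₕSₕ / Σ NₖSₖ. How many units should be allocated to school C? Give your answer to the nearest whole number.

A: NₕSₕ = 47113·13.7 = 645448.1
B: NₕSₕ = 35808·14.6 = 522796.8
C: NₕSₕ = 24249·15.0 = 363735
D: NₕSₕ = 46893·9.2 = 431415.6
Σ NₕSₕ = 1963395.5.
n_C = 80·363735/1963395.5 = 14.821... → 15.

15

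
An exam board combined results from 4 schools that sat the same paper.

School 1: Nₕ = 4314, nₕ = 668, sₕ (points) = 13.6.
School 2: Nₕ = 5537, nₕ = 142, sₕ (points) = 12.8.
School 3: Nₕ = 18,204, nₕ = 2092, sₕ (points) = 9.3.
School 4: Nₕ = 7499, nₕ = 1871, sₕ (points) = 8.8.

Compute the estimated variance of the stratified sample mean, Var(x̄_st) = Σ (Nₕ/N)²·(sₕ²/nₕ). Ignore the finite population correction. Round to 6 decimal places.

N = 35554; Wₕ = Nₕ/N.
school 1: (4314/35554)²·13.6²/668 = 0.004076474
school 2: (5537/35554)²·12.8²/142 = 0.027983608
school 3: (18204/35554)²·9.3²/2092 = 0.010838294
school 4: (7499/35554)²·8.8²/1871 = 0.001841286
Sum = 0.044739663 → 0.044740.

0.044740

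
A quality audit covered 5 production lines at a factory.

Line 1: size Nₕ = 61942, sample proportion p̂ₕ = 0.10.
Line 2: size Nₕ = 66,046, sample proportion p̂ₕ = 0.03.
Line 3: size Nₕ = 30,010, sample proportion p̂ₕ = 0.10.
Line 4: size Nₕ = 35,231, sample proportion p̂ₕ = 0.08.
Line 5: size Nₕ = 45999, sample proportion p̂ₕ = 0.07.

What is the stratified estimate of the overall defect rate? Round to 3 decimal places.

N = 61942 + 66046 + 30010 + 35231 + 45999 = 239228.
Overall proportion = Σ (Nₕ/N)·p̂ₕ.
Σ Nₕp̂ₕ = 6194.2 + 1981.38 + 3001 + 2818.48 + 3219.93 = 17214.99.
17214.99 / 239228 = 0.07196... → 0.072.

0.072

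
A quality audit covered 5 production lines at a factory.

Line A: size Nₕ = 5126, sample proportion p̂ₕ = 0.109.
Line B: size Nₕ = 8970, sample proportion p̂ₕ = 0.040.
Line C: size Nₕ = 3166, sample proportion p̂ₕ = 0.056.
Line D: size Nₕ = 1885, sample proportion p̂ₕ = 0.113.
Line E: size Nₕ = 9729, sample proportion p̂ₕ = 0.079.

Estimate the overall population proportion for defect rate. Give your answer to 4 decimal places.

0.0719

N = 5126 + 8970 + 3166 + 1885 + 9729 = 28876.
Overall proportion = Σ (Nₕ/N)·p̂ₕ.
Σ Nₕp̂ₕ = 558.734 + 358.8 + 177.296 + 213.005 + 768.591 = 2076.426.
2076.426 / 28876 = 0.071908... → 0.0719.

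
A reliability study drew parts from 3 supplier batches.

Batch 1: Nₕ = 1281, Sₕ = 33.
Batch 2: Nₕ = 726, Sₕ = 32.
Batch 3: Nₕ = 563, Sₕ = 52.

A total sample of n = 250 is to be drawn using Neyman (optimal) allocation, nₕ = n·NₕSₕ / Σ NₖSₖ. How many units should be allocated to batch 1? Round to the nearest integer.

1: NₕSₕ = 1281·33 = 42273
2: NₕSₕ = 726·32 = 23232
3: NₕSₕ = 563·52 = 29276
Σ NₕSₕ = 94781.
n_1 = 250·42273/94781 = 111.502... → 112.

112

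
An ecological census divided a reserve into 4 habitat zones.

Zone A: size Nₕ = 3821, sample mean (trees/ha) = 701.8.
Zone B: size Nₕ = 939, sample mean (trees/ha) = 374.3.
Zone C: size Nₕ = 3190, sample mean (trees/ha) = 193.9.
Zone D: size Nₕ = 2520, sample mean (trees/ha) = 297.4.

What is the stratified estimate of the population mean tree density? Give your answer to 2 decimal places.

420.35

N = 3821 + 939 + 3190 + 2520 = 10470.
Overall mean = Σ (Nₕ/N)·x̄ₕ — weight by population share, not a simple average.
Σ Nₕx̄ₕ = 3821·701.8 + 939·374.3 + 3190·193.9 + 2520·297.4 = 2681577.8 + 351467.7 + 618541 + 749448 = 4401034.5.
Divide by N: 4401034.5 / 10470 = 420.3471... → 420.35.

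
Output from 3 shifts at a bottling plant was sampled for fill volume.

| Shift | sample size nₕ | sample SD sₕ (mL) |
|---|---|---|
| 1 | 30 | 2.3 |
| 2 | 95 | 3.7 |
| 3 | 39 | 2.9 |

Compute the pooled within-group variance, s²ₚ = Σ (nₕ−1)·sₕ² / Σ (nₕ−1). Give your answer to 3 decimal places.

10.931

Degrees of freedom: 29 + 94 + 38 = 161.
Σ(nₕ−1)sₕ² = 29·5.29 + 94·13.69 + 38·8.41 = 1759.85.
s²ₚ = 1759.85 / 161 = 10.93075... → 10.931.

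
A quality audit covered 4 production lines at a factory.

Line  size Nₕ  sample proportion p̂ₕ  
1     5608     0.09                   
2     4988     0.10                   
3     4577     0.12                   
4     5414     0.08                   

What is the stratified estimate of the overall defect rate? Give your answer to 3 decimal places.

0.096

Wₕ = Nₕ/N with N = 20587: 0.2724, 0.2423, 0.2223, 0.2630.
p̂_st = 0.2724·0.09 + 0.2423·0.10 + 0.2223·0.12 + 0.2630·0.08 ≈ 0.09646... → 0.096.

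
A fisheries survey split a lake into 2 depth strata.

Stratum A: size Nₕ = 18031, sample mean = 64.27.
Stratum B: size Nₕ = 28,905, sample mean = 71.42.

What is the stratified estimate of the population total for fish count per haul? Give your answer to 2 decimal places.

A: 18031·64.27 = 1158852.37
B: 28905·71.42 = 2064395.1
τ̂ = Σ Nₕx̄ₕ = 3223247.47.

3223247.47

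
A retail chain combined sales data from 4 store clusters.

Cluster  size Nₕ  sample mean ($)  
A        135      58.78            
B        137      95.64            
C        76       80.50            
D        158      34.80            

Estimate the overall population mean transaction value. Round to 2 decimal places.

64.53

N = 506; weights Wₕ = Nₕ/N = (0.2668, 0.2708, 0.1502, 0.3123).
x̄_st = Σ Wₕ·x̄ₕ = 0.2668·58.78 + 0.2708·95.64 + 0.1502·80.50 + 0.3123·34.80 ≈ 64.5343...
→ 64.53.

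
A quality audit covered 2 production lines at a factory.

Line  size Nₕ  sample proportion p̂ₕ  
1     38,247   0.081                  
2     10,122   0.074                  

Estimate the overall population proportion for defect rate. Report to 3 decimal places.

Wₕ = Nₕ/N with N = 48369: 0.7907, 0.2093.
p̂_st = 0.7907·0.081 + 0.2093·0.074 ≈ 0.07954... → 0.080.

0.080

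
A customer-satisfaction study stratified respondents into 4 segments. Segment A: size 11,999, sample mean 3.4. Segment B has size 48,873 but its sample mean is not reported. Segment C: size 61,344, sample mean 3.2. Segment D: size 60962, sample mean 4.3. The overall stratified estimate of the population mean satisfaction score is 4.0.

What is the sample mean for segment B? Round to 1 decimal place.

Σ Nₕx̄ₕ = N·μ, so 48873·x̄_B = 183178·4.0 − (11999·3.4 + 61344·3.2 + 60962·4.3).
= 732712 − 499234 = 233478.
x̄_B = 233478 / 48873 = 4.777... → 4.8.

4.8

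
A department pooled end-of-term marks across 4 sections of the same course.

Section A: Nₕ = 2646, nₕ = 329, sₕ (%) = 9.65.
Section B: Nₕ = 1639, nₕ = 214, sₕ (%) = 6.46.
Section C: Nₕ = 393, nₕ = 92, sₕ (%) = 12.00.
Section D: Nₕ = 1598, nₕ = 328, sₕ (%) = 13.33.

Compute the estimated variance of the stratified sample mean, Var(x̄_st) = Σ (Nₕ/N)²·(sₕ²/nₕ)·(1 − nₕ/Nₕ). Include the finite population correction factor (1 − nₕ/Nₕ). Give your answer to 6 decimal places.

0.088233

N = 6276; Wₕ = Nₕ/N.
section A: (2646/6276)²·9.65²/329·(1 − 329/2646) = 0.044056372
section B: (1639/6276)²·6.46²/214·(1 − 214/1639) = 0.011563231
section C: (393/6276)²·12.00²/92·(1 − 92/393) = 0.004700757
section D: (1598/6276)²·13.33²/328·(1 − 328/1598) = 0.027912651
Sum = 0.088233012 → 0.088233.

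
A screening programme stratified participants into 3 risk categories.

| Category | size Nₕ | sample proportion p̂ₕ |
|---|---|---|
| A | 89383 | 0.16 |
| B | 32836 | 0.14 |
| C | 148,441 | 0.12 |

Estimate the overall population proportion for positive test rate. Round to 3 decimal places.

0.136

N = 89383 + 32836 + 148441 = 270660.
Overall proportion = Σ (Nₕ/N)·p̂ₕ.
Σ Nₕp̂ₕ = 14301.28 + 4597.04 + 17812.92 = 36711.24.
36711.24 / 270660 = 0.13564... → 0.136.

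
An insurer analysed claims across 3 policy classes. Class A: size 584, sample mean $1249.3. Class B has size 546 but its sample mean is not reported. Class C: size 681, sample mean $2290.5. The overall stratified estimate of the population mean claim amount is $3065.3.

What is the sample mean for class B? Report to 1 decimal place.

Σ Nₕx̄ₕ = N·μ, so 546·x̄_B = 1811·3065.3 − (584·1249.3 + 681·2290.5).
= 5551258.3 − 2289421.7 = 3261836.6.
x̄_B = 3261836.6 / 546 = 5974.060... → 5974.1.

5974.1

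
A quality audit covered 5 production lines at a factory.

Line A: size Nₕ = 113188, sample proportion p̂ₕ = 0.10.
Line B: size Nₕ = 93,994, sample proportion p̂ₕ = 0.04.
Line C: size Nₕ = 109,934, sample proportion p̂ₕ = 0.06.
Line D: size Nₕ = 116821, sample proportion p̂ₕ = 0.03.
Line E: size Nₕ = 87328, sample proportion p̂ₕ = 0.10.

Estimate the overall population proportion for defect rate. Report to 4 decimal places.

0.0651

Wₕ = Nₕ/N with N = 521265: 0.2171, 0.1803, 0.2109, 0.2241, 0.1675.
p̂_st = 0.2171·0.10 + 0.1803·0.04 + 0.2109·0.06 + 0.2241·0.03 + 0.1675·0.10 ≈ 0.065057... → 0.0651.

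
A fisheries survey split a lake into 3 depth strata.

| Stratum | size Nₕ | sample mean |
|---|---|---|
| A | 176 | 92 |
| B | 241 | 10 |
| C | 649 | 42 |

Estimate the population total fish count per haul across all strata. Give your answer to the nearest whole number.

A: 176·92 = 16192
B: 241·10 = 2410
C: 649·42 = 27258
τ̂ = Σ Nₕx̄ₕ = 45860.

45860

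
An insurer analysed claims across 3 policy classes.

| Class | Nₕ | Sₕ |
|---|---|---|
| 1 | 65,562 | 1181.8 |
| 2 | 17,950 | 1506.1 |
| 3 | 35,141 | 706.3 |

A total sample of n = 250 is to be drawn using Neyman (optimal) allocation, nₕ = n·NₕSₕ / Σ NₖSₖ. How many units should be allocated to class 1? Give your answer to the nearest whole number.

Σ NₕSₕ = 65562·1181.8 + 17950·1506.1 + 35141·706.3 = 129335754.9.
Share for 1: 77481171.6/129335754.9 = 0.59907.
n_1 = 250 × 0.59907 = 149.768... → 150.

150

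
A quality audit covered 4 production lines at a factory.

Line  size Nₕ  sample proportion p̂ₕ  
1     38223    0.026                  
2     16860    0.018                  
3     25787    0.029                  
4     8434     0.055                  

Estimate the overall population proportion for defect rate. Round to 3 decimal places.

Wₕ = Nₕ/N with N = 89304: 0.4280, 0.1888, 0.2888, 0.0944.
p̂_st = 0.4280·0.026 + 0.1888·0.018 + 0.2888·0.029 + 0.0944·0.055 ≈ 0.02809... → 0.028.

0.028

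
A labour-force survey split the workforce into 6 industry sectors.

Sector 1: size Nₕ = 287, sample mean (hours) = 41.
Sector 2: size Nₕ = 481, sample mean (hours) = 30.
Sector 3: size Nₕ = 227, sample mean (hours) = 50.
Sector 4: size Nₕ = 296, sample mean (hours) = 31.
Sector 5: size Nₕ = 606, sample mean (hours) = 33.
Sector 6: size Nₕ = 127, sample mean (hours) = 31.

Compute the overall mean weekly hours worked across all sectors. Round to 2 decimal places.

34.91

N = 287 + 481 + 227 + 296 + 606 + 127 = 2024.
The stratified mean weights each stratum mean by its population share Nₕ/N.
Σ Nₕx̄ₕ = 287·41 + 481·30 + 227·50 + 296·31 + 606·33 + 127·31 = 11767 + 14430 + 11350 + 9176 + 19998 + 3937 = 70658.
Divide by N: 70658 / 2024 = 34.9101... → 34.91.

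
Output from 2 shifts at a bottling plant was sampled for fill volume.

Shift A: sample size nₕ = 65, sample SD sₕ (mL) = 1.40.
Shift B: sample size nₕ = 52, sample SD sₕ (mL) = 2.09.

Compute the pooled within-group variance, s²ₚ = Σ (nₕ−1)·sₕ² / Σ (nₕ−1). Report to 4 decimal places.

3.0279

A: (65−1)·1.40² = 64·1.96 = 125.44
B: (52−1)·2.09² = 51·4.3681 = 222.7731
Numerator = 348.2131; denominator = Σ(nₕ−1) = 115.
s²ₚ = 348.2131/115 = 3.02794 → 3.0279.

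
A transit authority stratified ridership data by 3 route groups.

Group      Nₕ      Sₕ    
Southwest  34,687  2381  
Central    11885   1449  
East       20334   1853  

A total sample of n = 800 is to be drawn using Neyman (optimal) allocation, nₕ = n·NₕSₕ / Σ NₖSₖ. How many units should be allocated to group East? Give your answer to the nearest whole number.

Σ NₕSₕ = 34687·2381 + 11885·1449 + 20334·1853 = 137490014.
Share for East: 37678902/137490014 = 0.27405.
n_East = 800 × 0.27405 = 219.239... → 219.

219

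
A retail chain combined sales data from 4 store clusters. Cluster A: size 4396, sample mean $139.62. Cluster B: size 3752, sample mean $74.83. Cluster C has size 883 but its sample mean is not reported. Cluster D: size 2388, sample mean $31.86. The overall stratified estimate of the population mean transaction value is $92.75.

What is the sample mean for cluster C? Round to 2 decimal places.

100.23

N = 4396 + 3752 + 883 + 2388 = 11419.
Overall total = μ·N = 92.75·11419 = 1059112.25.
Subtract the known strata: 4396·139.62 + 3752·74.83 + 2388·31.86 = 970613.36.
Remaining total for cluster C: 1059112.25 − 970613.36 = 88498.89.
Divide by its size: 88498.89 / 883 = 100.2252... → 100.23.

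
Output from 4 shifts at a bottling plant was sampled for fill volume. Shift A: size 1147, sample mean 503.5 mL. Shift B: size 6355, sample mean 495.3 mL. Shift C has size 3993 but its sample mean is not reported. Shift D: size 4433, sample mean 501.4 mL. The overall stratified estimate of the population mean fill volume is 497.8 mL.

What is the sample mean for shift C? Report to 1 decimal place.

Σ Nₕx̄ₕ = N·μ, so 3993·x̄_C = 15928·497.8 − (1147·503.5 + 6355·495.3 + 4433·501.4).
= 7928958.4 − 5947852.2 = 1981106.2.
x̄_C = 1981106.2 / 3993 = 496.145... → 496.1.

496.1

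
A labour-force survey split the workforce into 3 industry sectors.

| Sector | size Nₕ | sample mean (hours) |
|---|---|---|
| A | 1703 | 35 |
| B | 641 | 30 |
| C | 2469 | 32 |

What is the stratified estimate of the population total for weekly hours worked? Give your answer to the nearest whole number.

157843

A: 1703·35 = 59605
B: 641·30 = 19230
C: 2469·32 = 79008
τ̂ = Σ Nₕx̄ₕ = 157843.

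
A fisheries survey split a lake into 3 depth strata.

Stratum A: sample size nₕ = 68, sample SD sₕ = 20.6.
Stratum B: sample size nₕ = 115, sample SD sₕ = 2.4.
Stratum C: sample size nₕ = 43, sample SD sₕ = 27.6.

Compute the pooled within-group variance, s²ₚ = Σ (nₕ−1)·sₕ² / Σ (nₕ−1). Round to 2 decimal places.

273.91

Degrees of freedom: 67 + 114 + 42 = 223.
Σ(nₕ−1)sₕ² = 67·424.36 + 114·5.76 + 42·761.76 = 61082.68.
s²ₚ = 61082.68 / 223 = 273.9134... → 273.91.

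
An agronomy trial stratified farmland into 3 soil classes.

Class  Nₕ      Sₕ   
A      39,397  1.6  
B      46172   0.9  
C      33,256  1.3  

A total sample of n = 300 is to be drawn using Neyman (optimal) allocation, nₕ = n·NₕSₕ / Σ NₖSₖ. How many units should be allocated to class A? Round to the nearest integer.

128

A: NₕSₕ = 39397·1.6 = 63035.2
B: NₕSₕ = 46172·0.9 = 41554.8
C: NₕSₕ = 33256·1.3 = 43232.8
Σ NₕSₕ = 147822.8.
n_A = 300·63035.2/147822.8 = 127.927... → 128.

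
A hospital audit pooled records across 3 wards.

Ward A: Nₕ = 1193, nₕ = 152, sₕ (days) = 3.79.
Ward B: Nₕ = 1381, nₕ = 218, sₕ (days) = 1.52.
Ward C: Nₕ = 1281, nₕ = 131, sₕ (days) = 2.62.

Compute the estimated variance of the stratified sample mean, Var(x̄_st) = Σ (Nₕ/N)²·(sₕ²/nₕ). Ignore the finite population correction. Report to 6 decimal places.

0.016197

N = 3855; Wₕ = Nₕ/N.
ward A: (1193/3855)²·3.79²/152 = 0.009050383
ward B: (1381/3855)²·1.52²/218 = 0.001360095
ward C: (1281/3855)²·2.62²/131 = 0.005786031
Sum = 0.016196509 → 0.016197.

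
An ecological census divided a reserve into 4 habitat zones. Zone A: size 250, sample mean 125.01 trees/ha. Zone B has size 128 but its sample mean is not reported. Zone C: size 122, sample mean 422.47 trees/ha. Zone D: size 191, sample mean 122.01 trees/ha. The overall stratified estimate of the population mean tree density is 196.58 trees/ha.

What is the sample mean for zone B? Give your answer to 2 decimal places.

232.34

Σ Nₕx̄ₕ = N·μ, so 128·x̄_B = 691·196.58 − (250·125.01 + 122·422.47 + 191·122.01).
= 135836.78 − 106097.75 = 29739.03.
x̄_B = 29739.03 / 128 = 232.3362... → 232.34.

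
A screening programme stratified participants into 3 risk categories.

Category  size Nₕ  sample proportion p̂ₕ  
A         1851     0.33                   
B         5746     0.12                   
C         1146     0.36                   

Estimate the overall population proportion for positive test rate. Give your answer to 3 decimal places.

N = 1851 + 5746 + 1146 = 8743.
Overall proportion = Σ (Nₕ/N)·p̂ₕ.
Σ Nₕp̂ₕ = 610.83 + 689.52 + 412.56 = 1712.91.
1712.91 / 8743 = 0.19592... → 0.196.

0.196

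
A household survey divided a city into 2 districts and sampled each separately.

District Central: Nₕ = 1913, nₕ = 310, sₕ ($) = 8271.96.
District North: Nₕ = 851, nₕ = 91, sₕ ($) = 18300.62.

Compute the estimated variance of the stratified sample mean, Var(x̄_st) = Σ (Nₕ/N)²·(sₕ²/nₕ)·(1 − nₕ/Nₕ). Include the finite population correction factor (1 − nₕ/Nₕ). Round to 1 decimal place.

400169.9

N = 2764; Wₕ = Nₕ/N.
district Central: (1913/2764)²·8271.96²/310·(1 − 310/1913) = 88598.7455
district North: (851/2764)²·18300.62²/91·(1 − 91/851) = 311571.1873
Sum = 400169.9327 → 400169.9.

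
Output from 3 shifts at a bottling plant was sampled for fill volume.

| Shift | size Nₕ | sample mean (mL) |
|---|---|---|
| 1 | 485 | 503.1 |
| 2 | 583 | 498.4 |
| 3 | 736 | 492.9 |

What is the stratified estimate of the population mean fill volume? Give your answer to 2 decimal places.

x̄_st = (Σ Nₕx̄ₕ) / (Σ Nₕ) = (485·503.1 + 583·498.4 + 736·492.9) / 1804
= 897345.1 / 1804 = 497.4197... → 497.42.

497.42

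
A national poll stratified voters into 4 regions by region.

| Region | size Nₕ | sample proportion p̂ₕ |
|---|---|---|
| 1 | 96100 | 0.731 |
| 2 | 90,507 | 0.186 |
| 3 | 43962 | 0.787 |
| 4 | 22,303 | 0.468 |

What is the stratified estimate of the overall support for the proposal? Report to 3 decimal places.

Wₕ = Nₕ/N with N = 252872: 0.3800, 0.3579, 0.1739, 0.0882.
p̂_st = 0.3800·0.731 + 0.3579·0.186 + 0.1739·0.787 + 0.0882·0.468 ≈ 0.52248... → 0.522.

0.522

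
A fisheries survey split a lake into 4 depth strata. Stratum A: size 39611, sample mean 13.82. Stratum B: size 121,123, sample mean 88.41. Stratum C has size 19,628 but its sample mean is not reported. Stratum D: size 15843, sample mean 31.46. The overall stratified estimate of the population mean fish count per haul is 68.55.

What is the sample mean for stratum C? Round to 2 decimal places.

N = 39611 + 121123 + 19628 + 15843 = 196205.
Overall total = μ·N = 68.55·196205 = 13449852.75.
Subtract the known strata: 39611·13.82 + 121123·88.41 + 15843·31.46 = 11754329.23.
Remaining total for stratum C: 13449852.75 − 11754329.23 = 1695523.52.
Divide by its size: 1695523.52 / 19628 = 86.3829... → 86.38.

86.38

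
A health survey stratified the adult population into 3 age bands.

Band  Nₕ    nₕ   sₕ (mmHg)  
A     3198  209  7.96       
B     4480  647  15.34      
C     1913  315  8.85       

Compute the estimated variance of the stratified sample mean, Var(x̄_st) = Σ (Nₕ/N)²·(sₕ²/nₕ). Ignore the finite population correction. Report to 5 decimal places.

N = 9591; Wₕ = Nₕ/N.
band A: (3198/9591)²·7.96²/209 = 0.03370614
band B: (4480/9591)²·15.34²/647 = 0.07935507
band C: (1913/9591)²·8.85²/315 = 0.00989186
Sum = 0.12295307 → 0.12295.

0.12295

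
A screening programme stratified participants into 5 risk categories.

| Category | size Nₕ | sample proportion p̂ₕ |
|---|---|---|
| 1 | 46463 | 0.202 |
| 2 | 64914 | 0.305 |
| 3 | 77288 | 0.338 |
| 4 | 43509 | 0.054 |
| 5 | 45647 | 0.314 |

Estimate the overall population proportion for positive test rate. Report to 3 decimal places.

0.259

N = 46463 + 64914 + 77288 + 43509 + 45647 = 277821.
Overall proportion = Σ (Nₕ/N)·p̂ₕ.
Σ Nₕp̂ₕ = 9385.526 + 19798.77 + 26123.344 + 2349.486 + 14333.158 = 71990.284.
71990.284 / 277821 = 0.25912... → 0.259.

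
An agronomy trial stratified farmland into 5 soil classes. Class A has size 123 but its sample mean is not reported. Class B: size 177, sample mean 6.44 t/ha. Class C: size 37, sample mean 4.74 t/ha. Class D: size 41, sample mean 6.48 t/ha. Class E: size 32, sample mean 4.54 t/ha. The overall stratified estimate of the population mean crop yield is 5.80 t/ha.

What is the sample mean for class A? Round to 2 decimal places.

N = 123 + 177 + 37 + 41 + 32 = 410.
Overall total = μ·N = 5.80·410 = 2378.
Subtract the known strata: 177·6.44 + 37·4.74 + 41·6.48 + 32·4.54 = 1726.22.
Remaining total for class A: 2378 − 1726.22 = 651.78.
Divide by its size: 651.78 / 123 = 5.2990... → 5.30.

5.30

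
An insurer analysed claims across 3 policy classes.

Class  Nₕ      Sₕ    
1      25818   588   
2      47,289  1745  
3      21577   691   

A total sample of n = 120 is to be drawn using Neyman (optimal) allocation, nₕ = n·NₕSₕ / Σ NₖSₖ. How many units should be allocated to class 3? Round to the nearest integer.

16

Σ NₕSₕ = 25818·588 + 47289·1745 + 21577·691 = 112609996.
Share for 3: 14909707/112609996 = 0.13240.
n_3 = 120 × 0.13240 = 15.888... → 16.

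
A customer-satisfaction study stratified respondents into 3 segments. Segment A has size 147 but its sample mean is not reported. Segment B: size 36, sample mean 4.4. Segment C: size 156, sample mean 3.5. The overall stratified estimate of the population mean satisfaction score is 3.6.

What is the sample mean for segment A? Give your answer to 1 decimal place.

3.5

Σ Nₕx̄ₕ = N·μ, so 147·x̄_A = 339·3.6 − (36·4.4 + 156·3.5).
= 1220.4 − 704.4 = 516.
x̄_A = 516 / 147 = 3.510... → 3.5.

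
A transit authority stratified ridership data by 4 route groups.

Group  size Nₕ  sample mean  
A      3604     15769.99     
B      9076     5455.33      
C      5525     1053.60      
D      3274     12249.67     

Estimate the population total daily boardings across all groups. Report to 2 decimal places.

A: 3604·15769.99 = 56835043.96
B: 9076·5455.33 = 49512575.08
C: 5525·1053.60 = 5821140
D: 3274·12249.67 = 40105419.58
τ̂ = Σ Nₕx̄ₕ = 152274178.62.

152274178.62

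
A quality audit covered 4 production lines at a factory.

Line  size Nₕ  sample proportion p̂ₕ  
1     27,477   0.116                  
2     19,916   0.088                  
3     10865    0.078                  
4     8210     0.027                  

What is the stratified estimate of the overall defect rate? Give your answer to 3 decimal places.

N = 27477 + 19916 + 10865 + 8210 = 66468.
Overall proportion = Σ (Nₕ/N)·p̂ₕ.
Σ Nₕp̂ₕ = 3187.332 + 1752.608 + 847.47 + 221.67 = 6009.08.
6009.08 / 66468 = 0.09041... → 0.090.

0.090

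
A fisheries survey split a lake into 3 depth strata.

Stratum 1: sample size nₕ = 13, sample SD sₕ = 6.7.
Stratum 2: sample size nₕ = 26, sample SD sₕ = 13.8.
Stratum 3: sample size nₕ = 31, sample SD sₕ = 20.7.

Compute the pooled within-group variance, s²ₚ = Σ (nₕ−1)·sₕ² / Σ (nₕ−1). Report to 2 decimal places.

Degrees of freedom: 12 + 25 + 30 = 67.
Σ(nₕ−1)sₕ² = 12·44.89 + 25·190.44 + 30·428.49 = 18154.38.
s²ₚ = 18154.38 / 67 = 270.9609... → 270.96.

270.96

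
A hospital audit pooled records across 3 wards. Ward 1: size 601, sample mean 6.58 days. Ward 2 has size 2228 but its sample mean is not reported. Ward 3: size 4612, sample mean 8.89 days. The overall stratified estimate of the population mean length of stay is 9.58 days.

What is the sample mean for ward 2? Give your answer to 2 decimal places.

N = 601 + 2228 + 4612 = 7441.
Overall total = μ·N = 9.58·7441 = 71284.78.
Subtract the known strata: 601·6.58 + 4612·8.89 = 44955.26.
Remaining total for ward 2: 71284.78 − 44955.26 = 26329.52.
Divide by its size: 26329.52 / 2228 = 11.8176... → 11.82.

11.82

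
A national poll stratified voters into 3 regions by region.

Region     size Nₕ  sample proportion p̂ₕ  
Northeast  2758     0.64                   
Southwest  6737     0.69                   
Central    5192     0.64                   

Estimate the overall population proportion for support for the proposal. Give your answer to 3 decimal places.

0.663

Wₕ = Nₕ/N with N = 14687: 0.1878, 0.4587, 0.3535.
p̂_st = 0.1878·0.64 + 0.4587·0.69 + 0.3535·0.64 ≈ 0.66294... → 0.663.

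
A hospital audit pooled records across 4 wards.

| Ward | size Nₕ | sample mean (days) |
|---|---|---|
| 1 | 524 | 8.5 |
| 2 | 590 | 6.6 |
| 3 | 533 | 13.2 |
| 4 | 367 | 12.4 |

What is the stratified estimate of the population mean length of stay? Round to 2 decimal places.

9.90

N = 2014; weights Wₕ = Nₕ/N = (0.2602, 0.2929, 0.2646, 0.1822).
x̄_st = Σ Wₕ·x̄ₕ = 0.2602·8.5 + 0.2929·6.6 + 0.2646·13.2 + 0.1822·12.4 ≈ 9.8979...
→ 9.90.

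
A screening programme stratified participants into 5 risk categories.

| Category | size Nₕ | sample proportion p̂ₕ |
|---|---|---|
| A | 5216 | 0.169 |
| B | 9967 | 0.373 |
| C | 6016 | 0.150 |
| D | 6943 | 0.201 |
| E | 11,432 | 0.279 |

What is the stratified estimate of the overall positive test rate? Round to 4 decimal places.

N = 5216 + 9967 + 6016 + 6943 + 11432 = 39574.
Overall proportion = Σ (Nₕ/N)·p̂ₕ.
Σ Nₕp̂ₕ = 881.504 + 3717.691 + 902.4 + 1395.543 + 3189.528 = 10086.666.
10086.666 / 39574 = 0.254881... → 0.2549.

0.2549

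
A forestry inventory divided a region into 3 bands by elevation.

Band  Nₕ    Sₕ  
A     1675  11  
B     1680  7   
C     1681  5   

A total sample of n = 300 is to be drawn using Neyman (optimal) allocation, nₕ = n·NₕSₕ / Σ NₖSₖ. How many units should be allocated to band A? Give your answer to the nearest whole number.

143

Σ NₕSₕ = 1675·11 + 1680·7 + 1681·5 = 38590.
Share for A: 18425/38590 = 0.47746.
n_A = 300 × 0.47746 = 143.237... → 143.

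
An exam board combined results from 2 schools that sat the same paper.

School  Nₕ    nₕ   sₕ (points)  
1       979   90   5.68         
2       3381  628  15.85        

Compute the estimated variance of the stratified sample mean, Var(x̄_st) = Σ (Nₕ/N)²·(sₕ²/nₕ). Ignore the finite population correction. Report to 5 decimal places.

0.25863

N = 4360; Wₕ = Nₕ/N.
school 1: (979/4360)²·5.68²/90 = 0.01807368
school 2: (3381/4360)²·15.85²/628 = 0.24055603
Sum = 0.25862971 → 0.25863.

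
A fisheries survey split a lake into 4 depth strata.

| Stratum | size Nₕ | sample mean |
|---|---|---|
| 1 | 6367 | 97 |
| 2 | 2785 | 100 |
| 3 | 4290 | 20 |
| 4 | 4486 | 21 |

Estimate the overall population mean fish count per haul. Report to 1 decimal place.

60.0

x̄_st = (Σ Nₕx̄ₕ) / (Σ Nₕ) = (6367·97 + 2785·100 + 4290·20 + 4486·21) / 17928
= 1076105 / 17928 = 60.024... → 60.0.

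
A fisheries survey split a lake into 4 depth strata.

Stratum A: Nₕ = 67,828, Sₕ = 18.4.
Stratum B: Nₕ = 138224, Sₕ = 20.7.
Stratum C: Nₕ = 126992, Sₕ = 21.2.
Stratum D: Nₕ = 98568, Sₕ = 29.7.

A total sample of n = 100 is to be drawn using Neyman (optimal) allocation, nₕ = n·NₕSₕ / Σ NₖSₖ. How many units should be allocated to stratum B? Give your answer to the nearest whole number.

29

A: NₕSₕ = 67828·18.4 = 1248035.2
B: NₕSₕ = 138224·20.7 = 2861236.8
C: NₕSₕ = 126992·21.2 = 2692230.4
D: NₕSₕ = 98568·29.7 = 2927469.6
Σ NₕSₕ = 9728972.
n_B = 100·2861236.8/9728972 = 29.409... → 29.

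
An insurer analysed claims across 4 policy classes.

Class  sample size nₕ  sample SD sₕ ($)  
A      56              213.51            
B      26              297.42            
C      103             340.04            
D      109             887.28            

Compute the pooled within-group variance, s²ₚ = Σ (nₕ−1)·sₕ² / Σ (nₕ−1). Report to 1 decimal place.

350129.0

A: (56−1)·213.51² = 55·45586.5201 = 2507258.6055
B: (26−1)·297.42² = 25·88458.6564 = 2211466.41
C: (103−1)·340.04² = 102·115627.2016 = 11793974.5632
D: (109−1)·887.28² = 108·787265.7984 = 85024706.2272
Numerator = 101537405.8059; denominator = Σ(nₕ−1) = 290.
s²ₚ = 101537405.8059/290 = 350128.986... → 350129.0.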